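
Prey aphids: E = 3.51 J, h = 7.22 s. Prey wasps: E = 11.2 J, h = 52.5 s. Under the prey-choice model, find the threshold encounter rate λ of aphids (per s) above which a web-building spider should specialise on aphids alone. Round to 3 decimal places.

0.108 per s

At the threshold, the rate on aphids alone equals the profitability of wasps: λ·3.51/(1 + λ·7.22) = 11.2/52.5 = 0.2133.
Rearranging, λ(3.51 − 0.2133×7.22) = 0.2133, so λ = 0.2133/1.97 = 0.1083 per s.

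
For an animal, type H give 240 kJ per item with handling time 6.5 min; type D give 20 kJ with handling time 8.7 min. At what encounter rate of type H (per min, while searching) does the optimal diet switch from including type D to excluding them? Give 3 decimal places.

0.010 per min

Drop type D once their profitability E₂/h₂ falls below the rate achievable on type H alone: E₂/h₂ = λE₁/(1 + λh₁).
Solve for λ: λE₁h₂ = E₂(1 + λh₁) → λ(E₁h₂ − E₂h₁) = E₂ → λ = E₂/(E₁h₂ − E₂h₁).
λ = 20/(240×8.7 − 20×6.5) = 20/1958 = 0.01021 per min.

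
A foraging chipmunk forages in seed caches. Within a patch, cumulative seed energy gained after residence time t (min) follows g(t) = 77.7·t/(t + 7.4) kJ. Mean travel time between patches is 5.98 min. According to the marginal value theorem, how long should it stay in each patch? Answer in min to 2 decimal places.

6.65 min

By the marginal value theorem, leave when the instantaneous gain rate g'(t) equals the habitat-wide average g(t)/(T + t).
g'(t) = 77.7·7.4/(t + 7.4)². Setting 77.7·7.4/(t+7.4)² = 77.7t/[(t+7.4)(5.98+t)] gives 7.4(5.98+t) = t(t+7.4), so t² = 7.4×5.98 = 44.25.
t* = √44.25 = 6.652 min.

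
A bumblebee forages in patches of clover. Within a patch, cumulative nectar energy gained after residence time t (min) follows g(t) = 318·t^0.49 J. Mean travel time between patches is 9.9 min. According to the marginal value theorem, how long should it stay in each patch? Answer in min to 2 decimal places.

Optimal t* satisfies g'(t*) = g(t*)/(T + t*).
g'(t) = 0.49·318·t^-0.51. Setting 0.49·318·t^-0.51 = 318·t^0.49/(9.9+t) gives 0.49(9.9+t) = t, so 0.51·t = 0.49×9.9.
t* = 0.49×9.9/0.51 = 9.512 min.

9.51 min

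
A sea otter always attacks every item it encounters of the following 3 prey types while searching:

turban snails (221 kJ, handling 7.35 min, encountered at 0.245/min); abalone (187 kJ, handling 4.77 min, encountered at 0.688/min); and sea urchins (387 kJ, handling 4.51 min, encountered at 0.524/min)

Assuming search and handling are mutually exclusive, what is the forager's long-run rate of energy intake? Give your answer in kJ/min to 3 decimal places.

45.655 kJ/min

Energy encountered per unit search time: 0.245×221 + 0.688×187 + 0.524×387 = 385.6 kJ/min.
Handling time per unit search time: 0.245×7.35 + 0.688×4.77 + 0.524×4.51 = 7.446.
Rate = 385.6/(1 + 7.446) = 45.65 kJ/min.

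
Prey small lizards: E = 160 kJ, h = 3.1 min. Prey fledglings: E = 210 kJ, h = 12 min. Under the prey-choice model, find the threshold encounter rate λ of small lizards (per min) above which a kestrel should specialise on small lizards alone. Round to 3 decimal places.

0.165 per min

The zero-one rule: include fledglings iff E₂/h₂ > λE₁/(1+λh₁). Equality gives the switch point.
λE₁h₂ = E₂ + λE₂h₁ ⇒ λ = E₂/(E₁h₂ − E₂h₁) = 210/(1920 − 651) = 0.1655 per min.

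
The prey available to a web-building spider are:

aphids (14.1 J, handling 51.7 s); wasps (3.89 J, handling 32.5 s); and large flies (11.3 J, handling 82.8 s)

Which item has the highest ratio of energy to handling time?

aphids

In descending order of E/h:
aphids: 14.1/51.7 = 0.273 J/s
large flies: 11.3/82.8 = 0.136 J/s
wasps: 3.89/32.5 = 0.12 J/s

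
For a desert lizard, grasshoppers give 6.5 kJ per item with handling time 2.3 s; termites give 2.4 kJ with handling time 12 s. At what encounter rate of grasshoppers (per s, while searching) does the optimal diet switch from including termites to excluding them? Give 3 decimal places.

0.033 per s

At the threshold, the rate on grasshoppers alone equals the profitability of termites: λ·6.5/(1 + λ·2.3) = 2.4/12 = 0.2.
Rearranging, λ(6.5 − 0.2×2.3) = 0.2, so λ = 0.2/6.04 = 0.03311 per s.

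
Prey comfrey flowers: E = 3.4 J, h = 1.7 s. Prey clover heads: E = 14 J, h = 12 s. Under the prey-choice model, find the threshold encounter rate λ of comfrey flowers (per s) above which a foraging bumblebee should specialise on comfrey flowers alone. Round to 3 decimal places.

The zero-one rule: include clover heads iff E₂/h₂ > λE₁/(1+λh₁). Equality gives the switch point.
λE₁h₂ = E₂ + λE₂h₁ ⇒ λ = E₂/(E₁h₂ − E₂h₁) = 14/(40.8 − 23.8) = 0.8235 per s.

0.824 per s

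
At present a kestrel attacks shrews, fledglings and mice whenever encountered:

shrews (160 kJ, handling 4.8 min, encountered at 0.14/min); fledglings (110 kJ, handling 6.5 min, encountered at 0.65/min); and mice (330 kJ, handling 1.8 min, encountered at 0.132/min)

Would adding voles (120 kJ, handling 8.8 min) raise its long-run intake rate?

Intake rate on the current diet: R = (0.14×160 + 0.65×110 + 0.132×330) / (1 + 0.14×4.8 + 0.65×6.5 + 0.132×1.8) = 137.5/6.135 = 22.41 kJ/min.
Profitability of voles: 120/8.8 = 13.64 kJ/min.
Since 13.64 < R, time spent handling voles is better spent searching.

No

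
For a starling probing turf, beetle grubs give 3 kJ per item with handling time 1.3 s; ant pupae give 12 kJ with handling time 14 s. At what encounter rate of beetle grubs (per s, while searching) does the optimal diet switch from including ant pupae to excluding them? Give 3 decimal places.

At the threshold, the rate on beetle grubs alone equals the profitability of ant pupae: λ·3/(1 + λ·1.3) = 12/14 = 0.8571.
Rearranging, λ(3 − 0.8571×1.3) = 0.8571, so λ = 0.8571/1.886 = 0.4545 per s.

0.455 per s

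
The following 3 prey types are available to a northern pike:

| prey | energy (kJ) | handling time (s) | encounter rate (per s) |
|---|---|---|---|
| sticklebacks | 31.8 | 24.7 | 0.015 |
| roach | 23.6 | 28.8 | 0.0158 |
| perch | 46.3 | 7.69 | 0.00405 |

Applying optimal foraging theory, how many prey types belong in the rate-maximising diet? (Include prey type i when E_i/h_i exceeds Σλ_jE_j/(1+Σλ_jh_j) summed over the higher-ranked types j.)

3

Rank by E/h (kJ/s): perch 6.02, sticklebacks 1.29, roach 0.819. Include each in turn until the next type's E/h falls below the running intake rate.
Rate on top 1: 0.1819. sticklebacks: 1.29 > 0.1819 → include.
Rate on top 2: 0.4741. roach: 0.819 > 0.4741 → include.
Optimal diet: perch, sticklebacks, roach — 3 of 3 types.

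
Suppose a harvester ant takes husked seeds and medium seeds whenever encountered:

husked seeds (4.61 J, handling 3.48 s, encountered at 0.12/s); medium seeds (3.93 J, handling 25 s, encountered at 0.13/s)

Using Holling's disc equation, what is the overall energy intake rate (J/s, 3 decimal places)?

0.228 J/s

R = (0.12×4.61 + 0.13×3.93) / (1 + 0.12×3.48 + 0.13×25) = 1.064/4.668 = 0.228 J/s.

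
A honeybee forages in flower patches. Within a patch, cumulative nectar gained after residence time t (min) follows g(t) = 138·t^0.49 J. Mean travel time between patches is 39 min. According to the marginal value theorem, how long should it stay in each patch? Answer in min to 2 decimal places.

Maximise g(t)/(T+t): set derivative to zero → g'(t)(T+t) = g(t).
g'(t) = 0.49·138·t^-0.51. Setting 0.49·138·t^-0.51 = 138·t^0.49/(39+t) gives 0.49(39+t) = t, so 0.51·t = 0.49×39.
t* = 0.49×39/0.51 = 37.47 min.

37.47 min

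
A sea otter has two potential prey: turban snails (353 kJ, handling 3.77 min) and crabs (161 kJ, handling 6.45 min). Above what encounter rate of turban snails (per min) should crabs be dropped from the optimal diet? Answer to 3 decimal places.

0.096 per min

At the threshold, the rate on turban snails alone equals the profitability of crabs: λ·353/(1 + λ·3.77) = 161/6.45 = 24.96.
Rearranging, λ(353 − 24.96×3.77) = 24.96, so λ = 24.96/258.9 = 0.09641 per min.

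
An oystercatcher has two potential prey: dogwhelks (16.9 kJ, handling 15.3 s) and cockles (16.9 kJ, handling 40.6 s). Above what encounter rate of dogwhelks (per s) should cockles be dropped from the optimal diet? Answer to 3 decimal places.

0.040 per s

Drop cockles once their profitability E₂/h₂ falls below the rate achievable on dogwhelks alone: E₂/h₂ = λE₁/(1 + λh₁).
Solve for λ: λE₁h₂ = E₂(1 + λh₁) → λ(E₁h₂ − E₂h₁) = E₂ → λ = E₂/(E₁h₂ − E₂h₁).
λ = 16.9/(16.9×40.6 − 16.9×15.3) = 16.9/427.6 = 0.03953 per s.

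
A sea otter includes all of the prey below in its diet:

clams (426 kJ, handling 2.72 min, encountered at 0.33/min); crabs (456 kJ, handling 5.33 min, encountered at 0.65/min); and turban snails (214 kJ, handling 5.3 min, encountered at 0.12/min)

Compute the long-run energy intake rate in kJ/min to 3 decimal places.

77.134 kJ/min

R = Σλ_iE_i / (1 + Σλ_ih_i)
Numerator: 0.33×426 + 0.65×456 + 0.12×214 = 462.7
Denominator: 1 + 0.33×2.72 + 0.65×5.33 + 0.12×5.3 = 5.998
R = 462.7/5.998 = 77.13 kJ/min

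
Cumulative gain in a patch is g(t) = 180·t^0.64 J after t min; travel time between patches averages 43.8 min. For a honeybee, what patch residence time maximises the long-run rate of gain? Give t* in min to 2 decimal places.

Maximise g(t)/(T+t): set derivative to zero → g'(t)(T+t) = g(t).
g'(t) = 0.64·180·t^-0.36. Setting 0.64·180·t^-0.36 = 180·t^0.64/(43.8+t) gives 0.64(43.8+t) = t, so 0.36·t = 0.64×43.8.
t* = 0.64×43.8/0.36 = 77.87 min.

77.87 min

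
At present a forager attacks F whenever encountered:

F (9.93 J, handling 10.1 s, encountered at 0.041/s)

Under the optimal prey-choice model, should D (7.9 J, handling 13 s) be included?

Yes

Intake rate on the current diet: R = (0.041×9.93) / (1 + 0.041×10.1) = 0.4071/1.414 = 0.2879 J/s.
Profitability of D: 7.9/13 = 0.6077 J/s.
Since 0.6077 > R, including D increases the long-run rate.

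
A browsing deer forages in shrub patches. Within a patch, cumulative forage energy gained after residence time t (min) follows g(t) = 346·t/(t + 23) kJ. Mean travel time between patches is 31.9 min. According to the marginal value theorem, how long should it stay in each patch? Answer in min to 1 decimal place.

27.1 min

Optimal t* satisfies g'(t*) = g(t*)/(T + t*).
g'(t) = 346·23/(t + 23)². Setting 346·23/(t+23)² = 346t/[(t+23)(31.9+t)] gives 23(31.9+t) = t(t+23), so t² = 23×31.9 = 733.7.
t* = √733.7 = 27.09 min.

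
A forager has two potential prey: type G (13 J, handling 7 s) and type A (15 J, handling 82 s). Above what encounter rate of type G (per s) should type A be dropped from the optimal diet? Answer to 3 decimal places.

The zero-one rule: include type A iff E₂/h₂ > λE₁/(1+λh₁). Equality gives the switch point.
λE₁h₂ = E₂ + λE₂h₁ ⇒ λ = E₂/(E₁h₂ − E₂h₁) = 15/(1066 − 105) = 0.01561 per s.

0.016 per s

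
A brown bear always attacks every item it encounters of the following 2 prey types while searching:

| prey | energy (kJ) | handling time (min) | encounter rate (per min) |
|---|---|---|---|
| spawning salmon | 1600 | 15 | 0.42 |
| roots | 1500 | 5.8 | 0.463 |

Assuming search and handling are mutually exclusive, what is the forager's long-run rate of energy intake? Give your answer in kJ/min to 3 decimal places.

R = Σλ_iE_i / (1 + Σλ_ih_i)
Numerator: 0.42×1600 + 0.463×1500 = 1366
Denominator: 1 + 0.42×15 + 0.463×5.8 = 9.985
R = 1366/9.985 = 136.8 kJ/min

136.850 kJ/min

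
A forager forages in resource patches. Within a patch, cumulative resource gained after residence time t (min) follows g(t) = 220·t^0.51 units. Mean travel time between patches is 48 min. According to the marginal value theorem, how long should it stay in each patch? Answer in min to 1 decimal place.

50.0 min

Optimal t* satisfies g'(t*) = g(t*)/(T + t*).
g'(t) = 0.51·220·t^-0.49. Setting 0.51·220·t^-0.49 = 220·t^0.51/(48+t) gives 0.51(48+t) = t, so 0.49·t = 0.51×48.
t* = 0.51×48/0.49 = 49.96 min.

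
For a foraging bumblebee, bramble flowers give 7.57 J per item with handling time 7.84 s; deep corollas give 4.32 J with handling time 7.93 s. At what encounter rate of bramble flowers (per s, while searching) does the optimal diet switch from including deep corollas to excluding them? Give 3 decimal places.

0.165 per s

At the threshold, the rate on bramble flowers alone equals the profitability of deep corollas: λ·7.57/(1 + λ·7.84) = 4.32/7.93 = 0.5448.
Rearranging, λ(7.57 − 0.5448×7.84) = 0.5448, so λ = 0.5448/3.299 = 0.1651 per s.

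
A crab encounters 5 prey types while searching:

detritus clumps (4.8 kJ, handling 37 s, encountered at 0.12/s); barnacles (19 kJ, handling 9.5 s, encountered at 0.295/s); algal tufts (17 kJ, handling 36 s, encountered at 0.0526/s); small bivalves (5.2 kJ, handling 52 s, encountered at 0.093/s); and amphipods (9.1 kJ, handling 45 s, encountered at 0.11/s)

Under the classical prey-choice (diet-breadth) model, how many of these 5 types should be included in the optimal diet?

1

E/h in descending order: barnacles 2, algal tufts 0.472, amphipods 0.202, detritus clumps 0.13, small bivalves 0.1 kJ/s. The optimal diet is the largest prefix of this list for which every included type satisfies E_i/h_i > R on the types above it.
Rate on top 1: 1.474. algal tufts: 0.472 < 1.474 → exclude; stop.
Optimal diet: barnacles — 1 of 5 types.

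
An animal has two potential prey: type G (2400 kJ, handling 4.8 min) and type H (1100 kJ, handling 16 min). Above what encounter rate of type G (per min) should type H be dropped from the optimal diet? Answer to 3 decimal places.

At the threshold, the rate on type G alone equals the profitability of type H: λ·2400/(1 + λ·4.8) = 1100/16 = 68.75.
Rearranging, λ(2400 − 68.75×4.8) = 68.75, so λ = 68.75/2070 = 0.03321 per min.

0.033 per min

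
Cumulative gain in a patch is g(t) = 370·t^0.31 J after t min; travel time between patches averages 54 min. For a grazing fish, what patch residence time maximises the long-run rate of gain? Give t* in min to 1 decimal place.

24.3 min

By the marginal value theorem, leave when the instantaneous gain rate g'(t) equals the habitat-wide average g(t)/(T + t).
g'(t) = 0.31·370·t^-0.69. Setting 0.31·370·t^-0.69 = 370·t^0.31/(54+t) gives 0.31(54+t) = t, so 0.69·t = 0.31×54.
t* = 0.31×54/0.69 = 24.26 min.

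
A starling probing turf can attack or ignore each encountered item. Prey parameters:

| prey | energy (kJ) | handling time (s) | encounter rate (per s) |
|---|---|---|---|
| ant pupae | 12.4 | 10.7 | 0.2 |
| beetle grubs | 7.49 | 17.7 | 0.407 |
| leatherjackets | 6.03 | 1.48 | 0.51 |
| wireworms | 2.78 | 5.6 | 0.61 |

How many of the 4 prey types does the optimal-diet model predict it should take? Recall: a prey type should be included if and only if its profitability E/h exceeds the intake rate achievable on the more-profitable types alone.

Rank by E/h (kJ/s): leatherjackets 4.07, ant pupae 1.16, wireworms 0.496, beetle grubs 0.423. Include each in turn until the next type's E/h falls below the running intake rate.
Rate on top 1: 1.753. ant pupae: 1.16 < 1.753 → exclude; stop.
Optimal diet: leatherjackets — 1 of 4 types.

1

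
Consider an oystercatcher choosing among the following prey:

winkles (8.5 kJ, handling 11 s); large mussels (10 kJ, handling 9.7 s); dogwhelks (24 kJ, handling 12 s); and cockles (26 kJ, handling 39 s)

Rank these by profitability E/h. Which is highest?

dogwhelks

In descending order of E/h:
dogwhelks: 24/12 = 2 kJ/s
large mussels: 10/9.7 = 1.03 kJ/s
winkles: 8.5/11 = 0.773 kJ/s
cockles: 26/39 = 0.667 kJ/s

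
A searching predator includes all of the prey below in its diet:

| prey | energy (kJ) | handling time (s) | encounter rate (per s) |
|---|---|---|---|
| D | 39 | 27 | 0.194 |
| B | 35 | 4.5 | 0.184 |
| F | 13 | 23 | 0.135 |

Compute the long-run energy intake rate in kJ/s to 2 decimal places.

1.55 kJ/s

R = (0.194×39 + 0.184×35 + 0.135×13) / (1 + 0.194×27 + 0.184×4.5 + 0.135×23) = 15.76/10.17 = 1.55 kJ/s.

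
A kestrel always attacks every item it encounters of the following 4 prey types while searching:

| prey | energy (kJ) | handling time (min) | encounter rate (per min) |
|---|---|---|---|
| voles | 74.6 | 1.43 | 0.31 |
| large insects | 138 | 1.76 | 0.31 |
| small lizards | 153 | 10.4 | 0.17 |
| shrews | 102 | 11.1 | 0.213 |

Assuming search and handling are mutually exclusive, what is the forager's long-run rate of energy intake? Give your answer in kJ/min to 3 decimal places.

R = (0.31×74.6 + 0.31×138 + 0.17×153 + 0.213×102) / (1 + 0.31×1.43 + 0.31×1.76 + 0.17×10.4 + 0.213×11.1) = 113.6/6.121 = 18.57 kJ/min.

18.565 kJ/min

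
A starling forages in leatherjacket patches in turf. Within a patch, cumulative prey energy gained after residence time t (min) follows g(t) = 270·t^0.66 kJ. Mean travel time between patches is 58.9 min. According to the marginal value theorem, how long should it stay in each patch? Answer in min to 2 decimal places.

114.34 min

By the marginal value theorem, leave when the instantaneous gain rate g'(t) equals the habitat-wide average g(t)/(T + t).
g'(t) = 0.66·270·t^-0.34. Setting 0.66·270·t^-0.34 = 270·t^0.66/(58.9+t) gives 0.66(58.9+t) = t, so 0.34·t = 0.66×58.9.
t* = 0.66×58.9/0.34 = 114.3 min.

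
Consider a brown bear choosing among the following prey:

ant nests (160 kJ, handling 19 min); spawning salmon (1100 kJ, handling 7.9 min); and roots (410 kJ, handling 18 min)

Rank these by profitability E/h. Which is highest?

In descending order of E/h:
spawning salmon: 1100/7.9 = 139 kJ/min
roots: 410/18 = 22.8 kJ/min
ant nests: 160/19 = 8.42 kJ/min

spawning salmon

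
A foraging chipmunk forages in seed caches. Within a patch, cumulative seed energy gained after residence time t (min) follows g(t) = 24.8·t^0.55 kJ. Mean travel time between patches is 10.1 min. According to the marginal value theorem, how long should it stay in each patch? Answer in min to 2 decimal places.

Optimal t* satisfies g'(t*) = g(t*)/(T + t*).
g'(t) = 0.55·24.8·t^-0.45. Setting 0.55·24.8·t^-0.45 = 24.8·t^0.55/(10.1+t) gives 0.55(10.1+t) = t, so 0.45·t = 0.55×10.1.
t* = 0.55×10.1/0.45 = 12.34 min.

12.34 min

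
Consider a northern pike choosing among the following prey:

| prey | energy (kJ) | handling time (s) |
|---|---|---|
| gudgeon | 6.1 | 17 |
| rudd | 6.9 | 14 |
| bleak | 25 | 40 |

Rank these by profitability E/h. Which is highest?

In descending order of E/h:
bleak: 25/40 = 0.625 kJ/s
rudd: 6.9/14 = 0.493 kJ/s
gudgeon: 6.1/17 = 0.359 kJ/s

bleak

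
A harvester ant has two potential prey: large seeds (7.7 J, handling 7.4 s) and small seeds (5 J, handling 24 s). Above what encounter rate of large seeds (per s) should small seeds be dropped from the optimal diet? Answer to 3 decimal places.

Drop small seeds once their profitability E₂/h₂ falls below the rate achievable on large seeds alone: E₂/h₂ = λE₁/(1 + λh₁).
Solve for λ: λE₁h₂ = E₂(1 + λh₁) → λ(E₁h₂ − E₂h₁) = E₂ → λ = E₂/(E₁h₂ − E₂h₁).
λ = 5/(7.7×24 − 5×7.4) = 5/147.8 = 0.03383 per s.

0.034 per s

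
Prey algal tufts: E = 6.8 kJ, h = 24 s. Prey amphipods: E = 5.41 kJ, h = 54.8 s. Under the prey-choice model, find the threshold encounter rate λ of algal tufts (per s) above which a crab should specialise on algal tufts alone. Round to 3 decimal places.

0.022 per s

At the threshold, the rate on algal tufts alone equals the profitability of amphipods: λ·6.8/(1 + λ·24) = 5.41/54.8 = 0.09872.
Rearranging, λ(6.8 − 0.09872×24) = 0.09872, so λ = 0.09872/4.431 = 0.02228 per s.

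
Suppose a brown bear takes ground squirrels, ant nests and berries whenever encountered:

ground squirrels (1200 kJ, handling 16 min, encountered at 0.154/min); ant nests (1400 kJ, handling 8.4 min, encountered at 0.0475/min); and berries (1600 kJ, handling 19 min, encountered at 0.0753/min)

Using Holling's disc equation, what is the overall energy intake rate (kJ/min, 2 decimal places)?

R = Σλ_iE_i / (1 + Σλ_ih_i)
Numerator: 0.154×1200 + 0.0475×1400 + 0.0753×1600 = 371.8
Denominator: 1 + 0.154×16 + 0.0475×8.4 + 0.0753×19 = 5.294
R = 371.8/5.294 = 70.23 kJ/min

70.23 kJ/min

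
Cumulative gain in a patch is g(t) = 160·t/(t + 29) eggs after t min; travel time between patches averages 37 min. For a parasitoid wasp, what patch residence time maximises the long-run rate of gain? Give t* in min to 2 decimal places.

By the marginal value theorem, leave when the instantaneous gain rate g'(t) equals the habitat-wide average g(t)/(T + t).
g'(t) = 160·29/(t + 29)². Setting 160·29/(t+29)² = 160t/[(t+29)(37+t)] gives 29(37+t) = t(t+29), so t² = 29×37 = 1073.
t* = √1073 = 32.76 min.

32.76 min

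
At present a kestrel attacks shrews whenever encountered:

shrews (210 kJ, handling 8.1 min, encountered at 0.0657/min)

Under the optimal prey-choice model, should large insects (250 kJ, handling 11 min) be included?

Yes

On shrews alone, R = ΣλE/(1+Σλh) = 13.8/1.532 = 9.005 kJ/min.
large insects: E/h = 250/11 = 22.73 kJ/min.
22.73 > 9.005, so adding large insects raises the average — include it.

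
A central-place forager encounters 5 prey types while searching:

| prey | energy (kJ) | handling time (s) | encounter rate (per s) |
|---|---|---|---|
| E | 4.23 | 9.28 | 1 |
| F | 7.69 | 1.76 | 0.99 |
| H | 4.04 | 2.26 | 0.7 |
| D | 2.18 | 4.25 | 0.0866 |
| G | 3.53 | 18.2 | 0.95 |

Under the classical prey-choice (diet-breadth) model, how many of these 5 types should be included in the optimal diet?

1

E/h in descending order: F 4.37, H 1.79, D 0.513, E 0.456, G 0.194 kJ/s. The optimal diet is the largest prefix of this list for which every included type satisfies E_i/h_i > R on the types above it.
Rate on top 1: 2.776. H: 1.79 < 2.776 → exclude; stop.
Optimal diet: F — 1 of 5 types.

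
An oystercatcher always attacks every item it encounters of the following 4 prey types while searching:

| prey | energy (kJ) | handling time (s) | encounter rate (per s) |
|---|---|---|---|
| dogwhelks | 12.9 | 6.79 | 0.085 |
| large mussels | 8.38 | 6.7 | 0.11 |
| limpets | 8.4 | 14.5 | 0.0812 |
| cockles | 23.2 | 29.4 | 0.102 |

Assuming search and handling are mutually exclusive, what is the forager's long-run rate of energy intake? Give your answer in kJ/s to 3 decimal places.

R = Σλ_iE_i / (1 + Σλ_ih_i)
Numerator: 0.085×12.9 + 0.11×8.38 + 0.0812×8.4 + 0.102×23.2 = 5.067
Denominator: 1 + 0.085×6.79 + 0.11×6.7 + 0.0812×14.5 + 0.102×29.4 = 6.49
R = 5.067/6.49 = 0.7807 kJ/s

0.781 kJ/s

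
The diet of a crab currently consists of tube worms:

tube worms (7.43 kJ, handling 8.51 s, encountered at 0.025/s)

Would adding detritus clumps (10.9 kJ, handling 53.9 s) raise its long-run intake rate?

Current rate: (0.025×7.43)/(1 + 0.025×8.51) = 0.1532 kJ/s.
Profitability of detritus clumps: 10.9/53.9 = 0.2022 kJ/s.
0.2022 > 0.1532, so adding detritus clumps raises the average — include it.

Yes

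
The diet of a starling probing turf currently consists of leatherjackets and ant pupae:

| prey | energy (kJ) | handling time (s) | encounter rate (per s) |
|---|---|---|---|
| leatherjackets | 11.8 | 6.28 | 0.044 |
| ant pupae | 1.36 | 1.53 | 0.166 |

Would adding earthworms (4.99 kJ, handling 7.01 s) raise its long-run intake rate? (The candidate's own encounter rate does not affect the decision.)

Yes

Current rate: (0.044×11.8 + 0.166×1.36)/(1 + 0.044×6.28 + 0.166×1.53) = 0.4868 kJ/s.
Profitability of earthworms: 4.99/7.01 = 0.7118 kJ/s.
0.7118 > 0.4868, so adding earthworms raises the average — include it.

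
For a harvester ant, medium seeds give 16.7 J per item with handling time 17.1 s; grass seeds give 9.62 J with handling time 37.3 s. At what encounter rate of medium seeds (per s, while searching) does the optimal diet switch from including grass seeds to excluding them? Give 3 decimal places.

Drop grass seeds once their profitability E₂/h₂ falls below the rate achievable on medium seeds alone: E₂/h₂ = λE₁/(1 + λh₁).
Solve for λ: λE₁h₂ = E₂(1 + λh₁) → λ(E₁h₂ − E₂h₁) = E₂ → λ = E₂/(E₁h₂ − E₂h₁).
λ = 9.62/(16.7×37.3 − 9.62×17.1) = 9.62/458.4 = 0.02099 per s.

0.021 per s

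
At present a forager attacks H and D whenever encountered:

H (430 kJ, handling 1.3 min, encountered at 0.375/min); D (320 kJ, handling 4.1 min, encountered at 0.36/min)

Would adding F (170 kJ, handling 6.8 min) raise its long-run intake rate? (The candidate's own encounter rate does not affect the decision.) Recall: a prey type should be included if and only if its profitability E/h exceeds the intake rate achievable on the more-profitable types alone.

On H and D alone, R = ΣλE/(1+Σλh) = 276.4/2.963 = 93.28 kJ/min.
Profitability of F: 170/6.8 = 25 kJ/min.
25 < 93.28, so adding F would lower the average — exclude it.

No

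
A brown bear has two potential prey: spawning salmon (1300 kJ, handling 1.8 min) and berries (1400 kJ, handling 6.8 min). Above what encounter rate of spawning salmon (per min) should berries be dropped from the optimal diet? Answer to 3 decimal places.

0.222 per min

At the threshold, the rate on spawning salmon alone equals the profitability of berries: λ·1300/(1 + λ·1.8) = 1400/6.8 = 205.9.
Rearranging, λ(1300 − 205.9×1.8) = 205.9, so λ = 205.9/929.4 = 0.2215 per min.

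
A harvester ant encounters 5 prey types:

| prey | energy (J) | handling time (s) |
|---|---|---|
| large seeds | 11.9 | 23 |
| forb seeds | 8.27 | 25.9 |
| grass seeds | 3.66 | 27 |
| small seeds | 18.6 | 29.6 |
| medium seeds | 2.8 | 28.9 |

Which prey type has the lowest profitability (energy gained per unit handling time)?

medium seeds

In descending order of E/h:
small seeds: 18.6/29.6 = 0.628 J/s
large seeds: 11.9/23 = 0.517 J/s
forb seeds: 8.27/25.9 = 0.319 J/s
grass seeds: 3.66/27 = 0.136 J/s
medium seeds: 2.8/28.9 = 0.0969 J/s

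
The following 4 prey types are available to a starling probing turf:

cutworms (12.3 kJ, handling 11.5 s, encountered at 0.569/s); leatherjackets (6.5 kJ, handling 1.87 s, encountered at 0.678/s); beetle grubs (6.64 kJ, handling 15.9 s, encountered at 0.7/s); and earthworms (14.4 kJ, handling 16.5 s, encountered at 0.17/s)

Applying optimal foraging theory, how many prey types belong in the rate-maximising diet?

Rank by E/h (kJ/s): leatherjackets 3.48, cutworms 1.07, earthworms 0.873, beetle grubs 0.418. Include each in turn until the next type's E/h falls below the running intake rate.
Rate on top 1: 1.943. cutworms: 1.07 < 1.943 → exclude; stop.
Optimal diet: leatherjackets — 1 of 4 types.

1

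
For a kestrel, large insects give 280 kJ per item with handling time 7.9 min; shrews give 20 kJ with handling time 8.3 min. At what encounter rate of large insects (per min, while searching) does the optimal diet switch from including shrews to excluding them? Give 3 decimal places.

The zero-one rule: include shrews iff E₂/h₂ > λE₁/(1+λh₁). Equality gives the switch point.
λE₁h₂ = E₂ + λE₂h₁ ⇒ λ = E₂/(E₁h₂ − E₂h₁) = 20/(2324 − 158) = 0.009234 per min.

0.009 per min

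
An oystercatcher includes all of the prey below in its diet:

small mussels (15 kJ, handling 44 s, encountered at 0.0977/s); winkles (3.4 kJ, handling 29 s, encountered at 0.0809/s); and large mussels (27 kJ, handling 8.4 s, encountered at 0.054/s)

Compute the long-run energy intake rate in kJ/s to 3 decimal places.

0.395 kJ/s

R = (0.0977×15 + 0.0809×3.4 + 0.054×27) / (1 + 0.0977×44 + 0.0809×29 + 0.054×8.4) = 3.199/8.098 = 0.395 kJ/s.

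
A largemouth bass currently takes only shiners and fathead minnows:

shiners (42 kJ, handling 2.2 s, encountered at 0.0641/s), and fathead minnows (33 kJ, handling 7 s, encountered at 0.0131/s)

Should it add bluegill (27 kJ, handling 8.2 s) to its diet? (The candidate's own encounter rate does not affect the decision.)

Intake rate on the current diet: R = (0.0641×42 + 0.0131×33) / (1 + 0.0641×2.2 + 0.0131×7) = 3.125/1.233 = 2.535 kJ/s.
Profitability of bluegill: 27/8.2 = 3.293 kJ/s.
Since 3.293 > R, including bluegill increases the long-run rate.

Yes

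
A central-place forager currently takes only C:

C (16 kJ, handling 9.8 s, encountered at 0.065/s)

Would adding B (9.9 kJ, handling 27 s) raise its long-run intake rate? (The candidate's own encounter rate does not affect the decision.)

Intake rate on the current diet: R = (0.065×16) / (1 + 0.065×9.8) = 1.04/1.637 = 0.6353 kJ/s.
B: E/h = 9.9/27 = 0.3667 kJ/s.
Since 0.3667 < R, time spent handling B is better spent searching.

No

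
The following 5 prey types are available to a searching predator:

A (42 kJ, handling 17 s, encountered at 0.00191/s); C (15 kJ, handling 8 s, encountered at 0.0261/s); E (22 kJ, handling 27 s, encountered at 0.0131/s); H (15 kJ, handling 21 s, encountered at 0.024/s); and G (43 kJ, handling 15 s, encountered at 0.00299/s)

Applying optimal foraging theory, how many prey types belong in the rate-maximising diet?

Rank by E/h (kJ/s): G 2.87, A 2.47, C 1.88, E 0.815, H 0.714. Include each in turn until the next type's E/h falls below the running intake rate.
Rate on top 1: 0.1231. A: 2.47 > 0.1231 → include.
Rate on top 2: 0.1938. C: 1.88 > 0.1938 → include.
Rate on top 3: 0.4667. E: 0.815 > 0.4667 → include.
Rate on top 4: 0.5418. H: 0.714 > 0.5418 → include.
Optimal diet: G, A, C, E, H — 5 of 5 types.

5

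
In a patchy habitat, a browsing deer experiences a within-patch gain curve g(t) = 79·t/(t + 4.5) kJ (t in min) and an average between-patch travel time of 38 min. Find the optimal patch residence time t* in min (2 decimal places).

Optimal t* satisfies g'(t*) = g(t*)/(T + t*).
g'(t) = 79·4.5/(t + 4.5)². Setting 79·4.5/(t+4.5)² = 79t/[(t+4.5)(38+t)] gives 4.5(38+t) = t(t+4.5), so t² = 4.5×38 = 171.
t* = √171 = 13.08 min.

13.08 min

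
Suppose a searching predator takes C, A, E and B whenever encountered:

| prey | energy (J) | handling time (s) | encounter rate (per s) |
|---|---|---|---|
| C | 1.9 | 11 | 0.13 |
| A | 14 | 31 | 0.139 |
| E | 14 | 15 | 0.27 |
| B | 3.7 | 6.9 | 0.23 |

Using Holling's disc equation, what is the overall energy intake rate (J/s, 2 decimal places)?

0.55 J/s

R = Σλ_iE_i / (1 + Σλ_ih_i)
Numerator: 0.13×1.9 + 0.139×14 + 0.27×14 + 0.23×3.7 = 6.824
Denominator: 1 + 0.13×11 + 0.139×31 + 0.27×15 + 0.23×6.9 = 12.38
R = 6.824/12.38 = 0.5514 J/s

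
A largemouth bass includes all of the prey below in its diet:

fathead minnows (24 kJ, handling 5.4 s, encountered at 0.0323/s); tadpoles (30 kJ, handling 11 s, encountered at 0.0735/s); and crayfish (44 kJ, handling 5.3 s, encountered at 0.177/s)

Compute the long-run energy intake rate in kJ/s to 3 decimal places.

R = Σλ_iE_i / (1 + Σλ_ih_i)
Numerator: 0.0323×24 + 0.0735×30 + 0.177×44 = 10.77
Denominator: 1 + 0.0323×5.4 + 0.0735×11 + 0.177×5.3 = 2.921
R = 10.77/2.921 = 3.686 kJ/s

3.686 kJ/s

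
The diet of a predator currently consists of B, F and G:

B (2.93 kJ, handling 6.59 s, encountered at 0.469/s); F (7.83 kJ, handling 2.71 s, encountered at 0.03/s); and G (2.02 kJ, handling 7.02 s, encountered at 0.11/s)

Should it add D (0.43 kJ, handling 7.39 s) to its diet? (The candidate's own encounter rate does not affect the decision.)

No

On B, F and G alone, R = ΣλE/(1+Σλh) = 1.831/4.944 = 0.3704 kJ/s.
D: E/h = 0.43/7.39 = 0.05819 kJ/s.
Since 0.05819 < R, time spent handling D is better spent searching.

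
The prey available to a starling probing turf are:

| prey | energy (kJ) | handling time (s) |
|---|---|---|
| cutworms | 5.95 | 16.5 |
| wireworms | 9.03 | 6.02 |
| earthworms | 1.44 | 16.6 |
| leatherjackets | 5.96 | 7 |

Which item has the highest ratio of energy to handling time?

wireworms

In descending order of E/h:
wireworms: 9.03/6.02 = 1.5 kJ/s
leatherjackets: 5.96/7 = 0.851 kJ/s
cutworms: 5.95/16.5 = 0.361 kJ/s
earthworms: 1.44/16.6 = 0.0867 kJ/s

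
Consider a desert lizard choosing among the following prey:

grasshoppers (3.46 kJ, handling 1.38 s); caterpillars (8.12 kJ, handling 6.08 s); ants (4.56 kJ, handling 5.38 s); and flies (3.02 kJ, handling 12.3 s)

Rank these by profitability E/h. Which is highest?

grasshoppers

In descending order of E/h:
grasshoppers: 3.46/1.38 = 2.51 kJ/s
caterpillars: 8.12/6.08 = 1.34 kJ/s
ants: 4.56/5.38 = 0.848 kJ/s
flies: 3.02/12.3 = 0.246 kJ/s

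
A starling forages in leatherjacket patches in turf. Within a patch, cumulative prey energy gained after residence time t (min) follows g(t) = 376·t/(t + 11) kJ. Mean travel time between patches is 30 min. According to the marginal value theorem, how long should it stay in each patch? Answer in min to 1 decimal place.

18.2 min

By the marginal value theorem, leave when the instantaneous gain rate g'(t) equals the habitat-wide average g(t)/(T + t).
g'(t) = 376·11/(t + 11)². Setting 376·11/(t+11)² = 376t/[(t+11)(30+t)] gives 11(30+t) = t(t+11), so t² = 11×30 = 330.
t* = √330 = 18.17 min.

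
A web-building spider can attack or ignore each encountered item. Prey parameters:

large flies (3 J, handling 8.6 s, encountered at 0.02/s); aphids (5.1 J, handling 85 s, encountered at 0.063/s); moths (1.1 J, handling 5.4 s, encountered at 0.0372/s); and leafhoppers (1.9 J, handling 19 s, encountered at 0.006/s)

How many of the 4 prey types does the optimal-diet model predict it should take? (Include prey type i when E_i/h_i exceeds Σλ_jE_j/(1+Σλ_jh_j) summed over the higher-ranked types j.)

3

Profitabilities (E/h, J/s): large flies 0.349, moths 0.204, leafhoppers 0.1, aphids 0.06. Add prey in this order while the next type's profitability exceeds the intake rate on those already taken.
Rate on top 1: 0.05119. moths: 0.204 > 0.05119 → include.
Rate on top 2: 0.07351. leafhoppers: 0.1 > 0.07351 → include.
Rate on top 3: 0.07554. aphids: 0.06 < 0.07554 → exclude; stop.
Optimal diet: large flies, moths, leafhoppers — 3 of 4 types.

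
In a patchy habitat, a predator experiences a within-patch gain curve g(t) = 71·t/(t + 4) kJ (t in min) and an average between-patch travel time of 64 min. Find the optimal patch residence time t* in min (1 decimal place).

16.0 min

Optimal t* satisfies g'(t*) = g(t*)/(T + t*).
g'(t) = 71·4/(t + 4)². Setting 71·4/(t+4)² = 71t/[(t+4)(64+t)] gives 4(64+t) = t(t+4), so t² = 4×64 = 256.
t* = √256 = 16 min.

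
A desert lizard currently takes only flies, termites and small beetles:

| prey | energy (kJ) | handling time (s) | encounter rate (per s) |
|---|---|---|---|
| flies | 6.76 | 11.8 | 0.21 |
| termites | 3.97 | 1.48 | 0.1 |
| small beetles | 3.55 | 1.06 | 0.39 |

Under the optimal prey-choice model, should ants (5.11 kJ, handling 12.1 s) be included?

No

On flies, termites and small beetles alone, R = ΣλE/(1+Σλh) = 3.201/4.039 = 0.7925 kJ/s.
ants: E/h = 5.11/12.1 = 0.4223 kJ/s.
Since 0.4223 < R, time spent handling ants is better spent searching.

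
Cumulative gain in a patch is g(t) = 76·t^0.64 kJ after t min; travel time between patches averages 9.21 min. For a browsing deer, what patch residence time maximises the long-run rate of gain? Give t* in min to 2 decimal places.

By the marginal value theorem, leave when the instantaneous gain rate g'(t) equals the habitat-wide average g(t)/(T + t).
g'(t) = 0.64·76·t^-0.36. Setting 0.64·76·t^-0.36 = 76·t^0.64/(9.21+t) gives 0.64(9.21+t) = t, so 0.36·t = 0.64×9.21.
t* = 0.64×9.21/0.36 = 16.37 min.

16.37 min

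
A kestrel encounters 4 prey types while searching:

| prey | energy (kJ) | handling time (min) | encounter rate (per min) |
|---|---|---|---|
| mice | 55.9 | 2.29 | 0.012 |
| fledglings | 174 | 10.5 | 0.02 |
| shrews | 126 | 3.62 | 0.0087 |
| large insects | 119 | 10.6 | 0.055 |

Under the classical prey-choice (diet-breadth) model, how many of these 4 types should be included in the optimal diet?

4

Rank by E/h (kJ/min): shrews 34.8, mice 24.4, fledglings 16.6, large insects 11.2. Include each in turn until the next type's E/h falls below the running intake rate.
Rate on top 1: 1.063. mice: 24.4 > 1.063 → include.
Rate on top 2: 1.669. fledglings: 16.6 > 1.669 → include.
Rate on top 3: 4.135. large insects: 11.2 > 4.135 → include.
Optimal diet: shrews, mice, fledglings, large insects — 4 of 4 types.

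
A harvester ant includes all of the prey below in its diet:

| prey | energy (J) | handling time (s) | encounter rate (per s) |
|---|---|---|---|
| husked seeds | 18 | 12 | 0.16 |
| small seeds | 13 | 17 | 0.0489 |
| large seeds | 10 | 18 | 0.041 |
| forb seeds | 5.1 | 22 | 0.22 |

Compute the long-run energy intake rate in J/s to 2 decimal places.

0.54 J/s

R = Σλ_iE_i / (1 + Σλ_ih_i)
Numerator: 0.16×18 + 0.0489×13 + 0.041×10 + 0.22×5.1 = 5.048
Denominator: 1 + 0.16×12 + 0.0489×17 + 0.041×18 + 0.22×22 = 9.329
R = 5.048/9.329 = 0.5411 J/s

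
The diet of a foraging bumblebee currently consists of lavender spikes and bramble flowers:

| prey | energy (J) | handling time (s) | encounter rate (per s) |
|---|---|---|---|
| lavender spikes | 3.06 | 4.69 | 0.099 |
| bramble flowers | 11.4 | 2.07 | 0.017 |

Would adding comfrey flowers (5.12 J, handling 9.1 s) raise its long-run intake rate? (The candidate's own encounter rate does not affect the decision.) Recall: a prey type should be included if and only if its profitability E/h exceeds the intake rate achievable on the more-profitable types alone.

On lavender spikes and bramble flowers alone, R = ΣλE/(1+Σλh) = 0.4967/1.5 = 0.3313 J/s.
comfrey flowers: E/h = 5.12/9.1 = 0.5626 J/s.
Since 0.5626 > R, including comfrey flowers increases the long-run rate.

Yes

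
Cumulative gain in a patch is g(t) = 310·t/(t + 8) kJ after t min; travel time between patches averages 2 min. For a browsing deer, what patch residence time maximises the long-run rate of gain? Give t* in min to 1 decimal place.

4.0 min

Maximise g(t)/(T+t): set derivative to zero → g'(t)(T+t) = g(t).
g'(t) = 310·8/(t + 8)². Setting 310·8/(t+8)² = 310t/[(t+8)(2+t)] gives 8(2+t) = t(t+8), so t² = 8×2 = 16.
t* = √16 = 4 min.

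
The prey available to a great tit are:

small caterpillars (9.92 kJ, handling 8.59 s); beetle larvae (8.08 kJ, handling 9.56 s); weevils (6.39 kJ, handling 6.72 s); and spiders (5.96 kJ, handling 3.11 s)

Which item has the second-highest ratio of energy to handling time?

In descending order of E/h:
spiders: 5.96/3.11 = 1.92 kJ/s
small caterpillars: 9.92/8.59 = 1.15 kJ/s
weevils: 6.39/6.72 = 0.951 kJ/s
beetle larvae: 8.08/9.56 = 0.845 kJ/s

small caterpillars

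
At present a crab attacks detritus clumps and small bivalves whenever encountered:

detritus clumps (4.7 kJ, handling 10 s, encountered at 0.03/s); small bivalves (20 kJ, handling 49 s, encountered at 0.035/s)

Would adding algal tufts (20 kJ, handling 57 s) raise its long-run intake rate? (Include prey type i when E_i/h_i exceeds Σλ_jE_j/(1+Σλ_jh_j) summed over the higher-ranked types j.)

Yes

Current rate: (0.03×4.7 + 0.035×20)/(1 + 0.03×10 + 0.035×49) = 0.2789 kJ/s.
algal tufts: E/h = 20/57 = 0.3509 kJ/s.
0.3509 > 0.2789, so adding algal tufts raises the average — include it.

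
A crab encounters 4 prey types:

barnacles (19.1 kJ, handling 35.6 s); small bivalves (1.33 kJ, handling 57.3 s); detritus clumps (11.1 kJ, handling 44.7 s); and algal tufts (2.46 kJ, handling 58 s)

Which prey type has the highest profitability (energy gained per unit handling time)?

barnacles

Profitability E/h (kJ/s): barnacles = 19.1/35.6 = 0.537, small bivalves = 1.33/57.3 = 0.0232, detritus clumps = 11.1/44.7 = 0.248, algal tufts = 2.46/58 = 0.0424.
Ranked: barnacles > detritus clumps > algal tufts > small bivalves.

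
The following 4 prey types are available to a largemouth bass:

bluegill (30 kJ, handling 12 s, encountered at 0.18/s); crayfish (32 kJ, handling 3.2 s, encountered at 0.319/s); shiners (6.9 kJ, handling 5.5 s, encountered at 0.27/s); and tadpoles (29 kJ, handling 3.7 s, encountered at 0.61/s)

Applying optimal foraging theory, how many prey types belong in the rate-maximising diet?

2

Profitabilities (E/h, kJ/s): crayfish 10, tadpoles 7.84, bluegill 2.5, shiners 1.25. Add prey in this order while the next type's profitability exceeds the intake rate on those already taken.
Rate on top 1: 5.051. tadpoles: 7.84 > 5.051 → include.
Rate on top 2: 6.522. bluegill: 2.5 < 6.522 → exclude; stop.
Optimal diet: crayfish, tadpoles — 2 of 4 types.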